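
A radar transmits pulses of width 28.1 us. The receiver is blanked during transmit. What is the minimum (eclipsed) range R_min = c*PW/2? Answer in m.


R_min = 3e8 * 28.1e-6 / 2 = 4215.0 m

4215.0 m


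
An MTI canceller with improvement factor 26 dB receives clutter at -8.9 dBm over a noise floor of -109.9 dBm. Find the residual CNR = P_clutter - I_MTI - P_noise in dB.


CNR = -8.9 - 26 - (-109.9) = 75.0 dB

75.0 dB


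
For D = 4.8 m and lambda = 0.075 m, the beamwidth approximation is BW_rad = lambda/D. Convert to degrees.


BW_rad = 0.075 / 4.8 = 0.015625
BW_deg = 0.9 degrees

0.9 degrees


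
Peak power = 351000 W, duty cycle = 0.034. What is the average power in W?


P_avg = 351000 * 0.034 = 11934.0 W

11934.0 W


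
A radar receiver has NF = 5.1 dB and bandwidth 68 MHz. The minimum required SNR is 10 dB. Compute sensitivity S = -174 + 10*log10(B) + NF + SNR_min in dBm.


10*log10(68000000.0) = 78.33
S = -174 + 78.33 + 5.1 + 10 = -80.6 dBm

-80.6 dBm


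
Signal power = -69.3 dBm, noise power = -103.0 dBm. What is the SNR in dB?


SNR = -69.3 - (-103.0) = 33.7 dB

33.7 dB


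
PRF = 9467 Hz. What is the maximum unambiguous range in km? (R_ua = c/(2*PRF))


R_ua = 3e8 / (2 * 9467) = 15844.5 m = 15.8 km

15.8 km


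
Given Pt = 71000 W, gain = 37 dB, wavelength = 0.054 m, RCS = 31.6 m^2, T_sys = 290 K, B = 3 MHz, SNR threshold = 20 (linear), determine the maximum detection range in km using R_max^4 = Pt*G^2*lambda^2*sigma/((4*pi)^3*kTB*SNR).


G_lin = 10^(37/10) = 5011.872336
R^4 = 71000 * 5011.872336^2 * 0.054^2 * 31.6 / ((4*pi)^3 * 1.38e-23 * 290 * 3000000.0 * 20)
R^4 = 3.44886e20 m^4
R_max = (3.44886e20)^(1/4) = 136275.8 m = 136.3 km

136.3 km


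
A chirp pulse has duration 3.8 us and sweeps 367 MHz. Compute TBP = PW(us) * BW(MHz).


TBP = 3.8 * 367 = 1394.6

1394.6


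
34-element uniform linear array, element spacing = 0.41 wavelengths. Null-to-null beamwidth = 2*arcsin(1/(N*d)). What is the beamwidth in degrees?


1/(N*d) = 1/(34*0.41) = 0.071736
BW = 2*arcsin(0.071736) = 8.2 degrees

8.2 degrees


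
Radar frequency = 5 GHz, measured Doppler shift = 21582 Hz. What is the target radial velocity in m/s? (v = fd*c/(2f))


v = 21582 * 3e8 / (2 * 5000000000.0) = 647.5 m/s

647.5 m/s


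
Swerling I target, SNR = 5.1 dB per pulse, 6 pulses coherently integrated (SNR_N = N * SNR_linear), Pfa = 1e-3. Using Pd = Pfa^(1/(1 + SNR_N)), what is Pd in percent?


SNR_lin = 10^(5.1/10) = 3.23594
SNR_N = 6 * 3.23594 = 19.41564
1/(1 + SNR_N) = 1/20.41564 = 0.0489821
Pd = (1e-3)^0.0489821 = 0.71294
Pd = 71.3%

71.3%


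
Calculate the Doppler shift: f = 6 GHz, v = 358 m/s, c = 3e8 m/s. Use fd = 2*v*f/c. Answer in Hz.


fd = 2 * 358 * 6000000000.0 / 3e8 = 14320.0 Hz

14320.0 Hz


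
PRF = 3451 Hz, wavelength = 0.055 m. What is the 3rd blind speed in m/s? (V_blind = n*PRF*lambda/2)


V_blind = 3 * 3451 * 0.055 / 2 = 284.7 m/s

284.7 m/s


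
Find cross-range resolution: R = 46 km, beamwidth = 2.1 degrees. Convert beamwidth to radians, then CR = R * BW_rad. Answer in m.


BW_rad = 0.036651914
CR = 46000 * 0.036651914 = 1686.0 m

1686.0 m


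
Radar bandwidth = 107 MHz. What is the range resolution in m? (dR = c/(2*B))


dR = 3e8 / (2 * 107000000.0) = 1.4 m

1.4 m


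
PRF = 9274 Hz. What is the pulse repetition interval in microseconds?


PRI = 1/9274 = 0.0001078283 s = 107.8 us

107.8 us


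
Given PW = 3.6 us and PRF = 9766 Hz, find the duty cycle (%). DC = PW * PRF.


DC = 3.6e-6 * 9766 * 100 = 3.52%

3.52%


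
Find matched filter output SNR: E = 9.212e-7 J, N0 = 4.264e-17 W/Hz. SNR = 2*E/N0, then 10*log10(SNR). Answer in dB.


SNR_lin = 2 * 9.212e-7 / 4.264e-17 = 4.321e10
SNR_dB = 10*log10(4.321e10) = 106.4 dB

106.4 dB


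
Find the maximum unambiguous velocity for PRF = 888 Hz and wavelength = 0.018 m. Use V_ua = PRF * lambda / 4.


V_ua = 888 * 0.018 / 4 = 4.0 m/s

4.0 m/s


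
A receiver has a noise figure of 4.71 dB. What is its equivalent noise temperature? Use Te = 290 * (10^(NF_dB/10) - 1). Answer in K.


NF_lin = 10^(4.71/10) = 2.958012
Te = 290 * (2.958012 - 1) = 567.8 K

567.8 K


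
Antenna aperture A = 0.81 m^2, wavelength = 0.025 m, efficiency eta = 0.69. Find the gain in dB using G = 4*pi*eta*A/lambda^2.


G_linear = 4*pi*0.69*0.81/0.025^2 = 11237.35
G_dB = 10*log10(11237.35) = 40.5 dB

40.5 dB


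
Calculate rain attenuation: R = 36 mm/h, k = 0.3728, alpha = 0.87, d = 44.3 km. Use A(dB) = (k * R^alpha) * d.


gamma = 0.3728 * 36^0.87 = 8.42285 dB/km
A = 8.42285 * 44.3 = 373.13 dB

373.13 dB


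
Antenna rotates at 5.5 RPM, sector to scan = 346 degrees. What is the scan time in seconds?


t = 346 / (5.5 * 360) * 60 = 10.48 s

10.48 s


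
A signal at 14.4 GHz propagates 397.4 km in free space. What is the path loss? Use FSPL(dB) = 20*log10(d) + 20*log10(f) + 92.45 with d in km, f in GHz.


20*log10(397.4) = 51.98
20*log10(14.4) = 23.17
FSPL = 167.6 dB

167.6 dB


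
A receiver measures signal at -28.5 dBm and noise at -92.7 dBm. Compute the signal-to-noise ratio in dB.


SNR = -28.5 - (-92.7) = 64.2 dB

64.2 dB


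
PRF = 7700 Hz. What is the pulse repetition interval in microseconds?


PRI = 1/7700 = 0.0001298701 s = 129.9 us

129.9 us


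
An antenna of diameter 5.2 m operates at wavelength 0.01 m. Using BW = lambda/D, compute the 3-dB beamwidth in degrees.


BW_rad = 0.01 / 5.2 = 0.001923
BW_deg = 0.11 degrees

0.11 degrees


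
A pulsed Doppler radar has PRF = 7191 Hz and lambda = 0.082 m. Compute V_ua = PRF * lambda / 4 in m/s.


V_ua = 7191 * 0.082 / 4 = 147.4 m/s

147.4 m/s


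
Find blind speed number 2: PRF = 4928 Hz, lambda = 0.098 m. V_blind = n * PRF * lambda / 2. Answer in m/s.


V_blind = 2 * 4928 * 0.098 / 2 = 482.9 m/s

482.9 m/s


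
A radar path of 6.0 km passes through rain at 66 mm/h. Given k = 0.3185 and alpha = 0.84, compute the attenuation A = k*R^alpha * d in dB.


gamma = 0.3185 * 66^0.84 = 10.752918 dB/km
A = 10.752918 * 6.0 = 64.52 dB

64.52 dB


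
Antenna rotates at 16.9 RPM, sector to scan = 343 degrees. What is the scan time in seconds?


t = 343 / (16.9 * 360) * 60 = 3.38 s

3.38 s


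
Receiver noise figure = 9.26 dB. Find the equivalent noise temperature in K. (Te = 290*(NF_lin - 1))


NF_lin = 10^(9.26/10) = 8.433348
Te = 290 * (8.433348 - 1) = 2155.7 K

2155.7 K


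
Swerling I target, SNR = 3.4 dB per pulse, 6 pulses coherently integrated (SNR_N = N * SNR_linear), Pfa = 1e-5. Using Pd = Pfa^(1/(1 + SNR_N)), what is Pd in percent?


SNR_lin = 10^(3.4/10) = 2.18776
SNR_N = 6 * 2.18776 = 13.12656
1/(1 + SNR_N) = 1/14.12656 = 0.0707886
Pd = (1e-5)^0.0707886 = 0.44265
Pd = 44.3%

44.3%


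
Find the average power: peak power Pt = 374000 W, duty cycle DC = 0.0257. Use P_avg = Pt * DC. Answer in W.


P_avg = 374000 * 0.0257 = 9611.8 W

9611.8 W


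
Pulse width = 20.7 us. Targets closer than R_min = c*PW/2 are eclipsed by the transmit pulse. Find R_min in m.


R_min = 3e8 * 20.7e-6 / 2 = 3105.0 m

3105.0 m


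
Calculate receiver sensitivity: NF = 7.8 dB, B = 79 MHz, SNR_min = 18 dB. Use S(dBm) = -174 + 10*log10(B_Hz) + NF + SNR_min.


10*log10(79000000.0) = 78.98
S = -174 + 78.98 + 7.8 + 18 = -69.2 dBm

-69.2 dBm


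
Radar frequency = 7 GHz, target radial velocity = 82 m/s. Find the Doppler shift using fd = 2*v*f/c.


fd = 2 * 82 * 7000000000.0 / 3e8 = 3826.7 Hz

3826.7 Hz


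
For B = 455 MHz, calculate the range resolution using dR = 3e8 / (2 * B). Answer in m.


dR = 3e8 / (2 * 455000000.0) = 0.33 m

0.33 m


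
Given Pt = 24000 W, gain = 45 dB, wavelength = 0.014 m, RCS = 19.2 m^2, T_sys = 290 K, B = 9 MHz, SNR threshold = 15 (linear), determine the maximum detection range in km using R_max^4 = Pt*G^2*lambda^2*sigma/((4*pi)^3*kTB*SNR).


G_lin = 10^(45/10) = 31622.776602
R^4 = 24000 * 31622.776602^2 * 0.014^2 * 19.2 / ((4*pi)^3 * 1.38e-23 * 290 * 9000000.0 * 15)
R^4 = 8.42419e19 m^4
R_max = (8.42419e19)^(1/4) = 95803.6 m = 95.8 km

95.8 km


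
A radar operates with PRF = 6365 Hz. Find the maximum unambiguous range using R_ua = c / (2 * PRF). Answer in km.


R_ua = 3e8 / (2 * 6365) = 23566.4 m = 23.6 km

23.6 km


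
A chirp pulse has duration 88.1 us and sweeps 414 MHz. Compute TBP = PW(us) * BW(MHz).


TBP = 88.1 * 414 = 36473.4

36473.4


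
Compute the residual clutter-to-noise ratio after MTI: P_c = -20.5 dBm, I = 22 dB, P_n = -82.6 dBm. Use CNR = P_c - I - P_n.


CNR = -20.5 - 22 - (-82.6) = 40.1 dB

40.1 dB


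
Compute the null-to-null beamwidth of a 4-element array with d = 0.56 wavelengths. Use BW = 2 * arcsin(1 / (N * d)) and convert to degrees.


1/(N*d) = 1/(4*0.56) = 0.446429
BW = 2*arcsin(0.446429) = 53.0 degrees

53.0 degrees


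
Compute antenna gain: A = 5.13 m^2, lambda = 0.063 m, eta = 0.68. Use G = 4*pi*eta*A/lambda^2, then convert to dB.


G_linear = 4*pi*0.68*5.13/0.063^2 = 11044.73
G_dB = 10*log10(11044.73) = 40.4 dB

40.4 dB


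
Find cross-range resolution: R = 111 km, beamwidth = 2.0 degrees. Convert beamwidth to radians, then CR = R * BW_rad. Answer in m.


BW_rad = 0.034906585
CR = 111000 * 0.034906585 = 3874.6 m

3874.6 m


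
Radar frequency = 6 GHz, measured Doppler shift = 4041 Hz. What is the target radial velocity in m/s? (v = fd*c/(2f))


v = 4041 * 3e8 / (2 * 6000000000.0) = 101.0 m/s

101.0 m/s


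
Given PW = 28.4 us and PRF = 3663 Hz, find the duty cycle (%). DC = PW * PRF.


DC = 28.4e-6 * 3663 * 100 = 10.4%

10.4%


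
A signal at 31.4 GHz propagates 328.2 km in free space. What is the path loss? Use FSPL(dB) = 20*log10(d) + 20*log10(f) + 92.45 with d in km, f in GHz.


20*log10(328.2) = 50.32
20*log10(31.4) = 29.94
FSPL = 172.7 dB

172.7 dB


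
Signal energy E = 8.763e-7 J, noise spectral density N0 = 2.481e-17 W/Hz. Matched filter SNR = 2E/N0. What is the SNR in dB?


SNR_lin = 2 * 8.763e-7 / 2.481e-17 = 7.064e10
SNR_dB = 10*log10(7.064e10) = 108.5 dB

108.5 dB


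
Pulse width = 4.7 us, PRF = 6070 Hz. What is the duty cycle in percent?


DC = 4.7e-6 * 6070 * 100 = 2.85%

2.85%


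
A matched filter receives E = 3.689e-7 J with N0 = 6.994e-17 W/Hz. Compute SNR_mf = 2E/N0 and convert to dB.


SNR_lin = 2 * 3.689e-7 / 6.994e-17 = 1.055e10
SNR_dB = 10*log10(1.055e10) = 100.2 dB

100.2 dB


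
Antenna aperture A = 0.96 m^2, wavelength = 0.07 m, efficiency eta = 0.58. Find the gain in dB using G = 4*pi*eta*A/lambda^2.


G_linear = 4*pi*0.58*0.96/0.07^2 = 1427.95
G_dB = 10*log10(1427.95) = 31.5 dB

31.5 dB


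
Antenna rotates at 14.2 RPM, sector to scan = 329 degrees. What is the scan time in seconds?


t = 329 / (14.2 * 360) * 60 = 3.86 s

3.86 s


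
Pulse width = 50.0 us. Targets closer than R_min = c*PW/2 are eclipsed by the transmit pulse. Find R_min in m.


R_min = 3e8 * 50.0e-6 / 2 = 7500.0 m

7500.0 m


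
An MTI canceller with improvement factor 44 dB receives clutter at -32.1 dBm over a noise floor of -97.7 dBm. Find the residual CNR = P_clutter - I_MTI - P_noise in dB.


CNR = -32.1 - 44 - (-97.7) = 21.6 dB

21.6 dB


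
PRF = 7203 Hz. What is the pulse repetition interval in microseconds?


PRI = 1/7203 = 0.000138831 s = 138.8 us

138.8 us


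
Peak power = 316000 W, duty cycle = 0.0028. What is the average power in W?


P_avg = 316000 * 0.0028 = 884.8 W

884.8 W


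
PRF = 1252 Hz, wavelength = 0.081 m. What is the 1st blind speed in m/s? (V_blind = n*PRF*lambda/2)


V_blind = 1 * 1252 * 0.081 / 2 = 50.7 m/s

50.7 m/s


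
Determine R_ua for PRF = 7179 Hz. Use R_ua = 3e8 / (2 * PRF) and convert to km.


R_ua = 3e8 / (2 * 7179) = 20894.3 m = 20.9 km

20.9 km


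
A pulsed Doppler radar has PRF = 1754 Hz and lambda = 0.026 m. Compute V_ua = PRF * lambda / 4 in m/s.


V_ua = 1754 * 0.026 / 4 = 11.4 m/s

11.4 m/s


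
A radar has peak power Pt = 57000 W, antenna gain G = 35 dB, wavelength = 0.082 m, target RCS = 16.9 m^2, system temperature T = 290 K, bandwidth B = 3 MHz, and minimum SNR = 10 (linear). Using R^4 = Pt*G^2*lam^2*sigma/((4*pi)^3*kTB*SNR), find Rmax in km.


G_lin = 10^(35/10) = 3162.27766
R^4 = 57000 * 3162.27766^2 * 0.082^2 * 16.9 / ((4*pi)^3 * 1.38e-23 * 290 * 3000000.0 * 10)
R^4 = 2.7187e20 m^4
R_max = (2.7187e20)^(1/4) = 128407.5 m = 128.4 km

128.4 km


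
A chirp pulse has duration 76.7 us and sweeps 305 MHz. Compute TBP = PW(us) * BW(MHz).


TBP = 76.7 * 305 = 23393.5

23393.5


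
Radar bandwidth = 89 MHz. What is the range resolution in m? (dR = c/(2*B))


dR = 3e8 / (2 * 89000000.0) = 1.69 m

1.69 m


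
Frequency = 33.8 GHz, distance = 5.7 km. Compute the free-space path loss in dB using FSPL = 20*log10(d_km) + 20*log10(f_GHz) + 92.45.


20*log10(5.7) = 15.12
20*log10(33.8) = 30.58
FSPL = 138.1 dB

138.1 dB


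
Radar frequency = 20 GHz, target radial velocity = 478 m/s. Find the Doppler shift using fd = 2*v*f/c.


fd = 2 * 478 * 20000000000.0 / 3e8 = 63733.3 Hz

63733.3 Hz


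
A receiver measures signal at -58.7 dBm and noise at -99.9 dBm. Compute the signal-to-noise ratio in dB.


SNR = -58.7 - (-99.9) = 41.2 dB

41.2 dB


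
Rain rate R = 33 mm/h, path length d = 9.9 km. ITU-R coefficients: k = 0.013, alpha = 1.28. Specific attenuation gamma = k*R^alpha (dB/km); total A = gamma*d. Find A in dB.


gamma = 0.013 * 33^1.28 = 1.141935 dB/km
A = 1.141935 * 9.9 = 11.31 dB

11.31 dB


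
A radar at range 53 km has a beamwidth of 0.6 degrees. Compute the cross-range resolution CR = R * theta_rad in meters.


BW_rad = 0.010471976
CR = 53000 * 0.010471976 = 555.0 m

555.0 m


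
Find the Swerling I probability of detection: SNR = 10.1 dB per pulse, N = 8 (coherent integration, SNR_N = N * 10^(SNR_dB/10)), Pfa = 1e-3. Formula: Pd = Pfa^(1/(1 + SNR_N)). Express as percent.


SNR_lin = 10^(10.1/10) = 10.23293
SNR_N = 8 * 10.23293 = 81.86344
1/(1 + SNR_N) = 1/82.86344 = 0.012068
Pd = (1e-3)^0.012068 = 0.92002
Pd = 92.0%

92.0%


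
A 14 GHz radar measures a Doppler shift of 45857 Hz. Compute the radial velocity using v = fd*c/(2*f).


v = 45857 * 3e8 / (2 * 14000000000.0) = 491.3 m/s

491.3 m/s


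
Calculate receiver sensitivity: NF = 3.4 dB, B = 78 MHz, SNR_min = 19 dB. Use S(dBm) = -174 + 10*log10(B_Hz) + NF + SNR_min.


10*log10(78000000.0) = 78.92
S = -174 + 78.92 + 3.4 + 19 = -72.7 dBm

-72.7 dBm


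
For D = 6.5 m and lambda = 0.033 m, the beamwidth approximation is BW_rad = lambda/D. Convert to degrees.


BW_rad = 0.033 / 6.5 = 0.005077
BW_deg = 0.29 degrees

0.29 degrees


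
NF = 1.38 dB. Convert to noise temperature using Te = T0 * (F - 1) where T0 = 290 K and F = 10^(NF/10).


NF_lin = 10^(1.38/10) = 1.374042
Te = 290 * (1.374042 - 1) = 108.5 K

108.5 K


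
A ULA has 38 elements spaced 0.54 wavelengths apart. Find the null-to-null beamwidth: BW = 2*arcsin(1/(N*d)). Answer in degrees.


1/(N*d) = 1/(38*0.54) = 0.048733
BW = 2*arcsin(0.048733) = 5.6 degrees

5.6 degrees


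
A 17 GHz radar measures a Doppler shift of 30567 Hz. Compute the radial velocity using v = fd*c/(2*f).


v = 30567 * 3e8 / (2 * 17000000000.0) = 269.7 m/s

269.7 m/s


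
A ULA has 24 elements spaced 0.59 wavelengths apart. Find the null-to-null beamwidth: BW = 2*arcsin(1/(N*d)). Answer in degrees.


1/(N*d) = 1/(24*0.59) = 0.070621
BW = 2*arcsin(0.070621) = 8.1 degrees

8.1 degrees


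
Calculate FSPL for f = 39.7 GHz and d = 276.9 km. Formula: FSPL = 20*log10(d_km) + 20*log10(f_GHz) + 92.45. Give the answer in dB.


20*log10(276.9) = 48.85
20*log10(39.7) = 31.98
FSPL = 173.3 dB

173.3 dB


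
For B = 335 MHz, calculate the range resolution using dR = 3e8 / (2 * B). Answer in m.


dR = 3e8 / (2 * 335000000.0) = 0.45 m

0.45 m


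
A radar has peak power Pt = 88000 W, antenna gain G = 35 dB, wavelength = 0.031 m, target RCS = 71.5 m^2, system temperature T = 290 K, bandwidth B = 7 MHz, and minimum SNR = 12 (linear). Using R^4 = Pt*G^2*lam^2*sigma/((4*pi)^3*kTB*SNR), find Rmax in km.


G_lin = 10^(35/10) = 3162.27766
R^4 = 88000 * 3162.27766^2 * 0.031^2 * 71.5 / ((4*pi)^3 * 1.38e-23 * 290 * 7000000.0 * 12)
R^4 = 9.06413e19 m^4
R_max = (9.06413e19)^(1/4) = 97573.4 m = 97.6 km

97.6 km


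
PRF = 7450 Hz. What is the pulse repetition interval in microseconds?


PRI = 1/7450 = 0.0001342282 s = 134.2 us

134.2 us


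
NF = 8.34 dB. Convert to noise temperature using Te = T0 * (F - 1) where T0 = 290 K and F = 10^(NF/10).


NF_lin = 10^(8.34/10) = 6.823387
Te = 290 * (6.823387 - 1) = 1688.8 K

1688.8 K


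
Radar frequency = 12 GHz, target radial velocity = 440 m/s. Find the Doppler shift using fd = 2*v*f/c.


fd = 2 * 440 * 12000000000.0 / 3e8 = 35200.0 Hz

35200.0 Hz


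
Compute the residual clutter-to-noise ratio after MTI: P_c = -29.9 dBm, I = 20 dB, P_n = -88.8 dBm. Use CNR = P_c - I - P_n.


CNR = -29.9 - 20 - (-88.8) = 38.9 dB

38.9 dB


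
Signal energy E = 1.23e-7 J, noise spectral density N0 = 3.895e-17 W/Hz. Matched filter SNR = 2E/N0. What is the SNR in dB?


SNR_lin = 2 * 1.23e-7 / 3.895e-17 = 6.316e9
SNR_dB = 10*log10(6.316e9) = 98.0 dB

98.0 dB


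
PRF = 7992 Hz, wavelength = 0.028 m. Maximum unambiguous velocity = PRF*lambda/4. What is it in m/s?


V_ua = 7992 * 0.028 / 4 = 55.9 m/s

55.9 m/s


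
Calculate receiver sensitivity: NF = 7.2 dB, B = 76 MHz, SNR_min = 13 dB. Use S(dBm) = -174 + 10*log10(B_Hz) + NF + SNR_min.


10*log10(76000000.0) = 78.81
S = -174 + 78.81 + 7.2 + 13 = -75.0 dBm

-75.0 dBm


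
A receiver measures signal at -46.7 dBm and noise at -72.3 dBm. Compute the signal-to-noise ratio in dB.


SNR = -46.7 - (-72.3) = 25.6 dB

25.6 dB


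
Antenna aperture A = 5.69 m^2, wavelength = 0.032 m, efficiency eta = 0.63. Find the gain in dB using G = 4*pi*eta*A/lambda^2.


G_linear = 4*pi*0.63*5.69/0.032^2 = 43990.89
G_dB = 10*log10(43990.89) = 46.4 dB

46.4 dB


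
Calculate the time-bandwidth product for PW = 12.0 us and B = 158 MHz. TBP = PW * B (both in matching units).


TBP = 12.0 * 158 = 1896.0

1896.0


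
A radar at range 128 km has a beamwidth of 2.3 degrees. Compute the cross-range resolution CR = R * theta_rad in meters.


BW_rad = 0.040142573
CR = 128000 * 0.040142573 = 5138.2 m

5138.2 m


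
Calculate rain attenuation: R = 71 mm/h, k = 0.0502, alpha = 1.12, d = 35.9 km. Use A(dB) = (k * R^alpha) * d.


gamma = 0.0502 * 71^1.12 = 5.944469 dB/km
A = 5.944469 * 35.9 = 213.41 dB

213.41 dB


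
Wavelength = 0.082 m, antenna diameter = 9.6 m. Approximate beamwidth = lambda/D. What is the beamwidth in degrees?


BW_rad = 0.082 / 9.6 = 0.008542
BW_deg = 0.49 degrees

0.49 degrees


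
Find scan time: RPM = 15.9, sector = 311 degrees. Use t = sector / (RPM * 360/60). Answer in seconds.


t = 311 / (15.9 * 360) * 60 = 3.26 s

3.26 s


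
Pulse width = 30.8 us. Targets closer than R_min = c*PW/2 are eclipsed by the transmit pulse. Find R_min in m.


R_min = 3e8 * 30.8e-6 / 2 = 4620.0 m

4620.0 m


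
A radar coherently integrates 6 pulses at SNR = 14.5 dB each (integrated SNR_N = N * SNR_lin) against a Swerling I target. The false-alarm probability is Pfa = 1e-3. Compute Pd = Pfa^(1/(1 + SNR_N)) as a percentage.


SNR_lin = 10^(14.5/10) = 28.18383
SNR_N = 6 * 28.18383 = 169.10298
1/(1 + SNR_N) = 1/170.10298 = 0.0058788
Pd = (1e-3)^0.0058788 = 0.9602
Pd = 96.0%

96.0%


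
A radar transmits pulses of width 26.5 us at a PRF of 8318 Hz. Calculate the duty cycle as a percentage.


DC = 26.5e-6 * 8318 * 100 = 22.04%

22.04%


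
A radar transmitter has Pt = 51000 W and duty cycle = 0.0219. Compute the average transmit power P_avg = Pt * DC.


P_avg = 51000 * 0.0219 = 1116.9 W

1116.9 W


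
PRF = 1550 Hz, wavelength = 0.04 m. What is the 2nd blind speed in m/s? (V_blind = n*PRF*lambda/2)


V_blind = 2 * 1550 * 0.04 / 2 = 62.0 m/s

62.0 m/s


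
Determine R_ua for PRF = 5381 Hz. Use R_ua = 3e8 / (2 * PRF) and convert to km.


R_ua = 3e8 / (2 * 5381) = 27875.9 m = 27.9 km

27.9 km


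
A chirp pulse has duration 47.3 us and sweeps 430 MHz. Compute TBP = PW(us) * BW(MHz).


TBP = 47.3 * 430 = 20339.0

20339.0


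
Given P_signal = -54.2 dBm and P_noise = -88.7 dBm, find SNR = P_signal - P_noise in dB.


SNR = -54.2 - (-88.7) = 34.5 dB

34.5 dB


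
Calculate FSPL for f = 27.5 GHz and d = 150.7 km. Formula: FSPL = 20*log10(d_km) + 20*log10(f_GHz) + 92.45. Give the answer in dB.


20*log10(150.7) = 43.56
20*log10(27.5) = 28.79
FSPL = 164.8 dB

164.8 dB


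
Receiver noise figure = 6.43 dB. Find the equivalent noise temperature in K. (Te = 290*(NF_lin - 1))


NF_lin = 10^(6.43/10) = 4.395416
Te = 290 * (4.395416 - 1) = 984.7 K

984.7 K


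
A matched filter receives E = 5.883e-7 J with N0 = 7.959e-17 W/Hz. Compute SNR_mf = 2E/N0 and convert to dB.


SNR_lin = 2 * 5.883e-7 / 7.959e-17 = 1.478e10
SNR_dB = 10*log10(1.478e10) = 101.7 dB

101.7 dB


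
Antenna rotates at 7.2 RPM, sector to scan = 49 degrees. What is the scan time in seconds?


t = 49 / (7.2 * 360) * 60 = 1.13 s

1.13 s


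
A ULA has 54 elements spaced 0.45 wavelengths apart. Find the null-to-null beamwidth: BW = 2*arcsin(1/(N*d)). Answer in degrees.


1/(N*d) = 1/(54*0.45) = 0.041152
BW = 2*arcsin(0.041152) = 4.7 degrees

4.7 degrees


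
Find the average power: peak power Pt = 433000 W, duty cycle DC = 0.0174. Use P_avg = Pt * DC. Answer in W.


P_avg = 433000 * 0.0174 = 7534.2 W

7534.2 W


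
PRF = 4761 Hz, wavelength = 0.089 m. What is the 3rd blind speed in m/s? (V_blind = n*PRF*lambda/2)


V_blind = 3 * 4761 * 0.089 / 2 = 635.6 m/s

635.6 m/s


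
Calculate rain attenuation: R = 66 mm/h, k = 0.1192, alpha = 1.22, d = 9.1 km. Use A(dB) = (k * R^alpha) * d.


gamma = 0.1192 * 66^1.22 = 19.775153 dB/km
A = 19.775153 * 9.1 = 179.95 dB

179.95 dB


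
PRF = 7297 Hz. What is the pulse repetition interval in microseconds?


PRI = 1/7297 = 0.0001370426 s = 137.0 us

137.0 us


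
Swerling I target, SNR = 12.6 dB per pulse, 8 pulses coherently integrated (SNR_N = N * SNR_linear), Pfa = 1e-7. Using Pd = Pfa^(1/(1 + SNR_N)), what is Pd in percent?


SNR_lin = 10^(12.6/10) = 18.19701
SNR_N = 8 * 18.19701 = 145.57608
1/(1 + SNR_N) = 1/146.57608 = 0.0068224
Pd = (1e-7)^0.0068224 = 0.89587
Pd = 89.6%

89.6%


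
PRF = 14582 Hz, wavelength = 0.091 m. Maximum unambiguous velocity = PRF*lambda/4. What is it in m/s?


V_ua = 14582 * 0.091 / 4 = 331.7 m/s

331.7 m/s


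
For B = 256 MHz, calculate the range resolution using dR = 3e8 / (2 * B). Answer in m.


dR = 3e8 / (2 * 256000000.0) = 0.59 m

0.59 m


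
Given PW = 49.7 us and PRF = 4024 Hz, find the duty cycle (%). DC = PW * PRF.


DC = 49.7e-6 * 4024 * 100 = 20.0%

20.0%


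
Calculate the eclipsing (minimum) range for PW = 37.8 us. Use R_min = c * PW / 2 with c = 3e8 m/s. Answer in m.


R_min = 3e8 * 37.8e-6 / 2 = 5670.0 m

5670.0 m


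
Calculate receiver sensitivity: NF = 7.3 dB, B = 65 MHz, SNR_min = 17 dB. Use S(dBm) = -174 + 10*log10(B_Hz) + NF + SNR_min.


10*log10(65000000.0) = 78.13
S = -174 + 78.13 + 7.3 + 17 = -71.6 dBm

-71.6 dBm


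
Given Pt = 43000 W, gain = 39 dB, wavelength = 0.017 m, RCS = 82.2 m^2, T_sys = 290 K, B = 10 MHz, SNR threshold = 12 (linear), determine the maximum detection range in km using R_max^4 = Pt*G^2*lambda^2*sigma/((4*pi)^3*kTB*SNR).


G_lin = 10^(39/10) = 7943.282347
R^4 = 43000 * 7943.282347^2 * 0.017^2 * 82.2 / ((4*pi)^3 * 1.38e-23 * 290 * 10000000.0 * 12)
R^4 = 6.76317e19 m^4
R_max = (6.76317e19)^(1/4) = 90685.4 m = 90.7 km

90.7 km


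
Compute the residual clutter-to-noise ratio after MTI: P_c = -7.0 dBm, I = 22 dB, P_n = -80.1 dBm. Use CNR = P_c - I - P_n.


CNR = -7.0 - 22 - (-80.1) = 51.1 dB

51.1 dB


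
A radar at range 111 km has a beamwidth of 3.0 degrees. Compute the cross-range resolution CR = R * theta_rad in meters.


BW_rad = 0.052359878
CR = 111000 * 0.052359878 = 5811.9 m

5811.9 m


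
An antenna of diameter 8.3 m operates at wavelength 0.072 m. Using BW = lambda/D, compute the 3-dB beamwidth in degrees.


BW_rad = 0.072 / 8.3 = 0.008675
BW_deg = 0.5 degrees

0.5 degrees


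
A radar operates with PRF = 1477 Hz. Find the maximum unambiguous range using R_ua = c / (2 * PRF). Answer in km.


R_ua = 3e8 / (2 * 1477) = 101557.2 m = 101.6 km

101.6 km


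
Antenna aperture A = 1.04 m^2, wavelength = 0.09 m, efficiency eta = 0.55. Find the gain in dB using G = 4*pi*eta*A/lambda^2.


G_linear = 4*pi*0.55*1.04/0.09^2 = 887.4
G_dB = 10*log10(887.4) = 29.5 dB

29.5 dB


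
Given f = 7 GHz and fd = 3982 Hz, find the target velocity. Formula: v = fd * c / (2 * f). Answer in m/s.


v = 3982 * 3e8 / (2 * 7000000000.0) = 85.3 m/s

85.3 m/s


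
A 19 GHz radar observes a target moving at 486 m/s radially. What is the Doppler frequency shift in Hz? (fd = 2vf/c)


fd = 2 * 486 * 19000000000.0 / 3e8 = 61560.0 Hz

61560.0 Hz


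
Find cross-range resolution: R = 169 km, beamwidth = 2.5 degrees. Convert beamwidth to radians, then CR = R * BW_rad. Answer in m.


BW_rad = 0.043633231
CR = 169000 * 0.043633231 = 7374.0 m

7374.0 m


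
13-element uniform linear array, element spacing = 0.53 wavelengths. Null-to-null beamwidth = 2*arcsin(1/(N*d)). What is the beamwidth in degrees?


1/(N*d) = 1/(13*0.53) = 0.145138
BW = 2*arcsin(0.145138) = 16.7 degrees

16.7 degrees


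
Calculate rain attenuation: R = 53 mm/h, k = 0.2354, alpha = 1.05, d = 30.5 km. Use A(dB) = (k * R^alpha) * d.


gamma = 0.2354 * 53^1.05 = 15.215847 dB/km
A = 15.215847 * 30.5 = 464.08 dB

464.08 dB


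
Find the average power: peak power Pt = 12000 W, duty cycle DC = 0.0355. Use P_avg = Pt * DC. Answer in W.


P_avg = 12000 * 0.0355 = 426.0 W

426.0 W


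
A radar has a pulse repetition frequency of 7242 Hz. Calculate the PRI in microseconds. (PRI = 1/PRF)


PRI = 1/7242 = 0.0001380834 s = 138.1 us

138.1 us


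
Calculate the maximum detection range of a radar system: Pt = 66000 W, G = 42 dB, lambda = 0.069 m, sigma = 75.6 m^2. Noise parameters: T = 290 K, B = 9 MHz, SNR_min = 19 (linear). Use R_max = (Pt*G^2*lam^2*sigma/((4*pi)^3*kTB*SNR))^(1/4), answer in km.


G_lin = 10^(42/10) = 15848.931925
R^4 = 66000 * 15848.931925^2 * 0.069^2 * 75.6 / ((4*pi)^3 * 1.38e-23 * 290 * 9000000.0 * 19)
R^4 = 4.39401e21 m^4
R_max = (4.39401e21)^(1/4) = 257463.3 m = 257.5 km

257.5 km


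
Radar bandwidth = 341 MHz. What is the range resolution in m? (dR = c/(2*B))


dR = 3e8 / (2 * 341000000.0) = 0.44 m

0.44 m


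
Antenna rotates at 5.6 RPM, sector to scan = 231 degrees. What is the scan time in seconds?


t = 231 / (5.6 * 360) * 60 = 6.88 s

6.88 s


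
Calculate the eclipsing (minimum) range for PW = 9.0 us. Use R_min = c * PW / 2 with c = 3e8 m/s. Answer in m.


R_min = 3e8 * 9.0e-6 / 2 = 1350.0 m

1350.0 m


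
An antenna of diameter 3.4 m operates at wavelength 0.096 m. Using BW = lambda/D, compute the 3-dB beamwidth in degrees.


BW_rad = 0.096 / 3.4 = 0.028235
BW_deg = 1.62 degrees

1.62 degrees


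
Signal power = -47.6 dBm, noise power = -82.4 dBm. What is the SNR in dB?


SNR = -47.6 - (-82.4) = 34.8 dB

34.8 dB


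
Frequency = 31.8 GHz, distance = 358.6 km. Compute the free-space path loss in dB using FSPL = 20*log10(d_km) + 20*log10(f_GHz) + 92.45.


20*log10(358.6) = 51.09
20*log10(31.8) = 30.05
FSPL = 173.6 dB

173.6 dB


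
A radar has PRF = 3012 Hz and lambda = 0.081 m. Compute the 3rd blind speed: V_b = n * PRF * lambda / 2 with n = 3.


V_blind = 3 * 3012 * 0.081 / 2 = 366.0 m/s

366.0 m/s


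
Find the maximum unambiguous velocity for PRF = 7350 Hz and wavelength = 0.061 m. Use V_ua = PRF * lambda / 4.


V_ua = 7350 * 0.061 / 4 = 112.1 m/s

112.1 m/s


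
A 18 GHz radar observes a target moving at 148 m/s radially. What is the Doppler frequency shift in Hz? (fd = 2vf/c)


fd = 2 * 148 * 18000000000.0 / 3e8 = 17760.0 Hz

17760.0 Hz


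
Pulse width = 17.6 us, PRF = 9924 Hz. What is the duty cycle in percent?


DC = 17.6e-6 * 9924 * 100 = 17.47%

17.47%


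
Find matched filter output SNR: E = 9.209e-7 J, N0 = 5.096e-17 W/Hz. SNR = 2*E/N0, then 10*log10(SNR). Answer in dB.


SNR_lin = 2 * 9.209e-7 / 5.096e-17 = 3.614e10
SNR_dB = 10*log10(3.614e10) = 105.6 dB

105.6 dB


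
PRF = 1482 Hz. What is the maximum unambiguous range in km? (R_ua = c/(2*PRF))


R_ua = 3e8 / (2 * 1482) = 101214.6 m = 101.2 km

101.2 km


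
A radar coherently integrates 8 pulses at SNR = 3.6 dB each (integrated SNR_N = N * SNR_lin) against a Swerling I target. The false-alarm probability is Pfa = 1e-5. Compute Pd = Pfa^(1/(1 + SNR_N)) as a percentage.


SNR_lin = 10^(3.6/10) = 2.29087
SNR_N = 8 * 2.29087 = 18.32696
1/(1 + SNR_N) = 1/19.32696 = 0.0517412
Pd = (1e-5)^0.0517412 = 0.55118
Pd = 55.1%

55.1%


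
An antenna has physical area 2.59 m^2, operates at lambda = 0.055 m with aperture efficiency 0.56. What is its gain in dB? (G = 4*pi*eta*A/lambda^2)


G_linear = 4*pi*0.56*2.59/0.055^2 = 6025.21
G_dB = 10*log10(6025.21) = 37.8 dB

37.8 dB


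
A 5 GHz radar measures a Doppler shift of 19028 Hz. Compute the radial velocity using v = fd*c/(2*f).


v = 19028 * 3e8 / (2 * 5000000000.0) = 570.8 m/s

570.8 m/s


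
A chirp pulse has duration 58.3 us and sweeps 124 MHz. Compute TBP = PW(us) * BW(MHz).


TBP = 58.3 * 124 = 7229.2

7229.2


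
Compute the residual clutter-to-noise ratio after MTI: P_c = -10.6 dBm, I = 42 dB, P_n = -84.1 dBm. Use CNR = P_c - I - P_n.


CNR = -10.6 - 42 - (-84.1) = 31.5 dB

31.5 dB


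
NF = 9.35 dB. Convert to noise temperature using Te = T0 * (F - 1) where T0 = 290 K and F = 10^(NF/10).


NF_lin = 10^(9.35/10) = 8.609938
Te = 290 * (8.609938 - 1) = 2206.9 K

2206.9 K


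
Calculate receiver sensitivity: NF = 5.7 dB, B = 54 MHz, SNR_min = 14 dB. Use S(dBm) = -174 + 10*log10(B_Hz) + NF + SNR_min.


10*log10(54000000.0) = 77.32
S = -174 + 77.32 + 5.7 + 14 = -77.0 dBm

-77.0 dBm


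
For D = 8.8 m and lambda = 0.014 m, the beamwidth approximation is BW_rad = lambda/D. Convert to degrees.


BW_rad = 0.014 / 8.8 = 0.001591
BW_deg = 0.09 degrees

0.09 degrees


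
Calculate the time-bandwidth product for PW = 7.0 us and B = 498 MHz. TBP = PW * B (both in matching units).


TBP = 7.0 * 498 = 3486.0

3486.0


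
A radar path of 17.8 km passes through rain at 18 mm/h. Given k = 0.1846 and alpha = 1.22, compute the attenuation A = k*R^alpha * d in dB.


gamma = 0.1846 * 18^1.22 = 6.275729 dB/km
A = 6.275729 * 17.8 = 111.71 dB

111.71 dB


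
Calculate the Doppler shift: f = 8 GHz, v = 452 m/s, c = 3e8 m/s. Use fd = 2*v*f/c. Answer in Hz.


fd = 2 * 452 * 8000000000.0 / 3e8 = 24106.7 Hz

24106.7 Hz


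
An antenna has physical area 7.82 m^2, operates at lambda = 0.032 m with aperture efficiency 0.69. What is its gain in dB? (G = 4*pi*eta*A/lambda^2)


G_linear = 4*pi*0.69*7.82/0.032^2 = 66216.43
G_dB = 10*log10(66216.43) = 48.2 dB

48.2 dB


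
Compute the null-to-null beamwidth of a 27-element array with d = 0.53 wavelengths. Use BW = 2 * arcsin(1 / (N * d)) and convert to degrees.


1/(N*d) = 1/(27*0.53) = 0.069881
BW = 2*arcsin(0.069881) = 8.0 degrees

8.0 degrees


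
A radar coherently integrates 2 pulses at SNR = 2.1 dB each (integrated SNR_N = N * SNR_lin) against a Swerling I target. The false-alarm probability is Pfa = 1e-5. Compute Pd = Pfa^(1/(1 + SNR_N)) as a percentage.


SNR_lin = 10^(2.1/10) = 1.62181
SNR_N = 2 * 1.62181 = 3.24362
1/(1 + SNR_N) = 1/4.24362 = 0.2356479
Pd = (1e-5)^0.2356479 = 0.06634
Pd = 6.6%

6.6%


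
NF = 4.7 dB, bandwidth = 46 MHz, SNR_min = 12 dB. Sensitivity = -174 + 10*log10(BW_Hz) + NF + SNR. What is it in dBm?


10*log10(46000000.0) = 76.63
S = -174 + 76.63 + 4.7 + 12 = -80.7 dBm

-80.7 dBm


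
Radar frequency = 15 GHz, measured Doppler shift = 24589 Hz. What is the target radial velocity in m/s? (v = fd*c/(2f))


v = 24589 * 3e8 / (2 * 15000000000.0) = 245.9 m/s

245.9 m/s


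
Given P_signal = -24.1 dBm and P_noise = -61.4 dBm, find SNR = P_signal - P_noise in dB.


SNR = -24.1 - (-61.4) = 37.3 dB

37.3 dB


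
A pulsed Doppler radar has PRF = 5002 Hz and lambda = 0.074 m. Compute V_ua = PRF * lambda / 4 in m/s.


V_ua = 5002 * 0.074 / 4 = 92.5 m/s

92.5 m/s


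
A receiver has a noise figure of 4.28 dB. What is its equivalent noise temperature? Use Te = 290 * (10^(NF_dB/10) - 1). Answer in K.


NF_lin = 10^(4.28/10) = 2.679168
Te = 290 * (2.679168 - 1) = 487.0 K

487.0 K


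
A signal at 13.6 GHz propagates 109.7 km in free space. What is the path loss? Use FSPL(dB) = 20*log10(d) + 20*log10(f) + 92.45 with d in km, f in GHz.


20*log10(109.7) = 40.8
20*log10(13.6) = 22.67
FSPL = 155.9 dB

155.9 dB


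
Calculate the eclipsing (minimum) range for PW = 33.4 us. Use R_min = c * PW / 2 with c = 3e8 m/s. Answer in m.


R_min = 3e8 * 33.4e-6 / 2 = 5010.0 m

5010.0 m


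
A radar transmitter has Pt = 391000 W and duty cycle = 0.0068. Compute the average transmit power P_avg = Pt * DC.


P_avg = 391000 * 0.0068 = 2658.8 W

2658.8 W


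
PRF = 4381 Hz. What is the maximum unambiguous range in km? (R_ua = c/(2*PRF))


R_ua = 3e8 / (2 * 4381) = 34238.8 m = 34.2 km

34.2 km


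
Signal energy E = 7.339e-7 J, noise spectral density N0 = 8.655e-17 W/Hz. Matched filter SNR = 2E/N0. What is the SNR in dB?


SNR_lin = 2 * 7.339e-7 / 8.655e-17 = 1.696e10
SNR_dB = 10*log10(1.696e10) = 102.3 dB

102.3 dB


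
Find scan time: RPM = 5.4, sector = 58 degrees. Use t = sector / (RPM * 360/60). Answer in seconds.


t = 58 / (5.4 * 360) * 60 = 1.79 s

1.79 s


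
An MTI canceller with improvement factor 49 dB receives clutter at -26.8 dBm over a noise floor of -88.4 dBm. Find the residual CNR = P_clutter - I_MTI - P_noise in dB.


CNR = -26.8 - 49 - (-88.4) = 12.6 dB

12.6 dB


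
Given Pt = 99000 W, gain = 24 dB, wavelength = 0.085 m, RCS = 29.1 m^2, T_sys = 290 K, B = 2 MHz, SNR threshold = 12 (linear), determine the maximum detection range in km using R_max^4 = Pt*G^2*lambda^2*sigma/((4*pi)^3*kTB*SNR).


G_lin = 10^(24/10) = 251.188643
R^4 = 99000 * 251.188643^2 * 0.085^2 * 29.1 / ((4*pi)^3 * 1.38e-23 * 290 * 2000000.0 * 12)
R^4 = 6.89046e18 m^4
R_max = (6.89046e18)^(1/4) = 51234.4 m = 51.2 km

51.2 km


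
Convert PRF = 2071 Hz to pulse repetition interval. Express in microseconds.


PRI = 1/2071 = 0.0004828585 s = 482.9 us

482.9 us


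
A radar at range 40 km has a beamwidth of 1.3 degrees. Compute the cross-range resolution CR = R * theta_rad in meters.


BW_rad = 0.02268928
CR = 40000 * 0.02268928 = 907.6 m

907.6 m


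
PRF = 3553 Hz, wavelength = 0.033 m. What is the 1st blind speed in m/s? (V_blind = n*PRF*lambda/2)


V_blind = 1 * 3553 * 0.033 / 2 = 58.6 m/s

58.6 m/s


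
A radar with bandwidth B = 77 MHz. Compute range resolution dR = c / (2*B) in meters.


dR = 3e8 / (2 * 77000000.0) = 1.95 m

1.95 m


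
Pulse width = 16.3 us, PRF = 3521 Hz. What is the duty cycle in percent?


DC = 16.3e-6 * 3521 * 100 = 5.74%

5.74%


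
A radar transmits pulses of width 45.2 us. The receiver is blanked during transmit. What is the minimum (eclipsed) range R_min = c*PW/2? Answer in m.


R_min = 3e8 * 45.2e-6 / 2 = 6780.0 m

6780.0 m


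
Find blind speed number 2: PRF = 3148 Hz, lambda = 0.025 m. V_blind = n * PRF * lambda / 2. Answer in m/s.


V_blind = 2 * 3148 * 0.025 / 2 = 78.7 m/s

78.7 m/s


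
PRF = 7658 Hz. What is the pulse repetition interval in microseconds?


PRI = 1/7658 = 0.0001305824 s = 130.6 us

130.6 us


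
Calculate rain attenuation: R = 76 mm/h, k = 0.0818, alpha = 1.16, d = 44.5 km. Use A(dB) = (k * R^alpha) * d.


gamma = 0.0818 * 76^1.16 = 12.430743 dB/km
A = 12.430743 * 44.5 = 553.17 dB

553.17 dB


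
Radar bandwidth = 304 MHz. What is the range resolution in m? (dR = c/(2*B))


dR = 3e8 / (2 * 304000000.0) = 0.49 m

0.49 m


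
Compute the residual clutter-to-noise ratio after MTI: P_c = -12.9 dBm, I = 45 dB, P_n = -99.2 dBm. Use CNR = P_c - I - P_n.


CNR = -12.9 - 45 - (-99.2) = 41.3 dB

41.3 dB


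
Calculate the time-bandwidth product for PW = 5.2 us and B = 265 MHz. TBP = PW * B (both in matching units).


TBP = 5.2 * 265 = 1378.0

1378.0


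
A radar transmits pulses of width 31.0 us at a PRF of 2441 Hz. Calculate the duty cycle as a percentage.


DC = 31.0e-6 * 2441 * 100 = 7.57%

7.57%


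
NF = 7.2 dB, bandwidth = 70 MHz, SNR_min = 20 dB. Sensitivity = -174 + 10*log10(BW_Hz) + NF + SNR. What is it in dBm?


10*log10(70000000.0) = 78.45
S = -174 + 78.45 + 7.2 + 20 = -68.3 dBm

-68.3 dBm


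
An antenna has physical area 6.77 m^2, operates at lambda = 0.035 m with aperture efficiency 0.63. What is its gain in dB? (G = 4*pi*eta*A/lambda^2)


G_linear = 4*pi*0.63*6.77/0.035^2 = 43752.51
G_dB = 10*log10(43752.51) = 46.4 dB

46.4 dB


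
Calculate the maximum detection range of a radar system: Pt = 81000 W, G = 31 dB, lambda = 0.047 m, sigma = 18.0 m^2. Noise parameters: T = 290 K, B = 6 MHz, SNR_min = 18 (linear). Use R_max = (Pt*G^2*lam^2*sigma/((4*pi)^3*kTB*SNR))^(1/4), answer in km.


G_lin = 10^(31/10) = 1258.925412
R^4 = 81000 * 1258.925412^2 * 0.047^2 * 18.0 / ((4*pi)^3 * 1.38e-23 * 290 * 6000000.0 * 18)
R^4 = 5.95145e18 m^4
R_max = (5.95145e18)^(1/4) = 49391.9 m = 49.4 km

49.4 km


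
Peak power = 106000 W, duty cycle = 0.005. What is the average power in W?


P_avg = 106000 * 0.005 = 530.0 W

530.0 W


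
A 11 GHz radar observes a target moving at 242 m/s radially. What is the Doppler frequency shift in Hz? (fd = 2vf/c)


fd = 2 * 242 * 11000000000.0 / 3e8 = 17746.7 Hz

17746.7 Hz


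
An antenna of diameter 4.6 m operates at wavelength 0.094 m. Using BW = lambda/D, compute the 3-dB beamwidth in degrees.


BW_rad = 0.094 / 4.6 = 0.020435
BW_deg = 1.17 degrees

1.17 degrees


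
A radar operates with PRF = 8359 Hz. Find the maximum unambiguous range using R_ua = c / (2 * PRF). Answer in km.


R_ua = 3e8 / (2 * 8359) = 17944.7 m = 17.9 km

17.9 km


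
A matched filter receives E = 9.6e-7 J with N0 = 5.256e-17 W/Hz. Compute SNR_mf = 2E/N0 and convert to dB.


SNR_lin = 2 * 9.6e-7 / 5.256e-17 = 3.653e10
SNR_dB = 10*log10(3.653e10) = 105.6 dB

105.6 dB


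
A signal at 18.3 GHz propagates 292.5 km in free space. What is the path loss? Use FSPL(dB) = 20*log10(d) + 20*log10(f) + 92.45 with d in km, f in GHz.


20*log10(292.5) = 49.32
20*log10(18.3) = 25.25
FSPL = 167.0 dB

167.0 dB


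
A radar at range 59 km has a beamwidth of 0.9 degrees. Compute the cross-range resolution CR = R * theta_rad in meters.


BW_rad = 0.015707963
CR = 59000 * 0.015707963 = 926.8 m

926.8 m


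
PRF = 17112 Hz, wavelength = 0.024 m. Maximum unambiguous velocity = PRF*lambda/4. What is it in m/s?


V_ua = 17112 * 0.024 / 4 = 102.7 m/s

102.7 m/s


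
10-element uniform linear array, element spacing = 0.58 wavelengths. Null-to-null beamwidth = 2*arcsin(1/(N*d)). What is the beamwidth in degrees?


1/(N*d) = 1/(10*0.58) = 0.172414
BW = 2*arcsin(0.172414) = 19.9 degrees

19.9 degrees


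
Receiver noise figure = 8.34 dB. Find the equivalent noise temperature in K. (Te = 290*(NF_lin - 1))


NF_lin = 10^(8.34/10) = 6.823387
Te = 290 * (6.823387 - 1) = 1688.8 K

1688.8 K


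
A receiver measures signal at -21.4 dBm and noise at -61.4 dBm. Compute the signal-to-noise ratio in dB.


SNR = -21.4 - (-61.4) = 40.0 dB

40.0 dB
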